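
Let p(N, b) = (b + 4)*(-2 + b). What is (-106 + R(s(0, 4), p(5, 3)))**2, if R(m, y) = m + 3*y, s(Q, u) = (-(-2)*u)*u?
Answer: 2809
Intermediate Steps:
s(Q, u) = 2*u**2 (s(Q, u) = (2*u)*u = 2*u**2)
p(N, b) = (-2 + b)*(4 + b) (p(N, b) = (4 + b)*(-2 + b) = (-2 + b)*(4 + b))
(-106 + R(s(0, 4), p(5, 3)))**2 = (-106 + (2*4**2 + 3*(-8 + 3**2 + 2*3)))**2 = (-106 + (2*16 + 3*(-8 + 9 + 6)))**2 = (-106 + (32 + 3*7))**2 = (-106 + (32 + 21))**2 = (-106 + 53)**2 = (-53)**2 = 2809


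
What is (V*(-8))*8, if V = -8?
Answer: 512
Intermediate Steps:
(V*(-8))*8 = -8*(-8)*8 = 64*8 = 512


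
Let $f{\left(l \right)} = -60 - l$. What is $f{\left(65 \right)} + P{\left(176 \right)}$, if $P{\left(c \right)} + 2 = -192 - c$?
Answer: $-495$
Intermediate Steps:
$P{\left(c \right)} = -194 - c$ ($P{\left(c \right)} = -2 - \left(192 + c\right) = -194 - c$)
$f{\left(65 \right)} + P{\left(176 \right)} = \left(-60 - 65\right) - 370 = -125 - 370 = -495$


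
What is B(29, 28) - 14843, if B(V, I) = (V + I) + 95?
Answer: -14691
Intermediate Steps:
B(V, I) = 95 + I + V (B(V, I) = (I + V) + 95 = 95 + I + V)
B(29, 28) - 14843 = (95 + 28 + 29) - 14843 = 152 - 14843 = -14691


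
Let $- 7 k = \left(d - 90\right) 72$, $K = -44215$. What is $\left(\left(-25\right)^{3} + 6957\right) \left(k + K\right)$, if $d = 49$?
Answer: $\frac{2657201404}{7} \approx 3.796 \cdot 10^{8}$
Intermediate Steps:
$k = \frac{2952}{7}$ ($k = - \frac{\left(49 - 90\right) 72}{7} = - \frac{\left(-41\right) 72}{7} = \left(- \frac{1}{7}\right) \left(-2952\right) = \frac{2952}{7} \approx 421.71$)
$\left(\left(-25\right)^{3} + 6957\right) \left(k + K\right) = \left(\left(-25\right)^{3} + 6957\right) \left(\frac{2952}{7} - 44215\right) = \left(-15625 + 6957\right) \left(- \frac{306553}{7}\right) = \left(-8668\right) \left(- \frac{306553}{7}\right) = \frac{2657201404}{7}$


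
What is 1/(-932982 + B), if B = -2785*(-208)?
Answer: -1/353702 ≈ -2.8272e-6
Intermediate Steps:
B = 579280
1/(-932982 + B) = 1/(-932982 + 579280) = 1/(-353702) = -1/353702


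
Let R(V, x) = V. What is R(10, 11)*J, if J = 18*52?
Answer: 9360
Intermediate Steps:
J = 936
R(10, 11)*J = 10*936 = 9360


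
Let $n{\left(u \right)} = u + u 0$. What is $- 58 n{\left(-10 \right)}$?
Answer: $580$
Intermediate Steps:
$n{\left(u \right)} = u$ ($n{\left(u \right)} = u + 0 = u$)
$- 58 n{\left(-10 \right)} = \left(-58\right) \left(-10\right) = 580$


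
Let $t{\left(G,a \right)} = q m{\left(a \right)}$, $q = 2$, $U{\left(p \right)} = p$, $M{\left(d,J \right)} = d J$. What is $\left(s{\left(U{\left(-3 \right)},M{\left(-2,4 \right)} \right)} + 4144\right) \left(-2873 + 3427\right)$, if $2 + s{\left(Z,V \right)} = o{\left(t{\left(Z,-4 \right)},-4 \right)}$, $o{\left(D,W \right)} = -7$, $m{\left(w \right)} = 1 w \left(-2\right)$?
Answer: $2290790$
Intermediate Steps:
$M{\left(d,J \right)} = J d$
$m{\left(w \right)} = - 2 w$ ($m{\left(w \right)} = w \left(-2\right) = - 2 w$)
$t{\left(G,a \right)} = - 4 a$ ($t{\left(G,a \right)} = 2 \left(- 2 a\right) = - 4 a$)
$s{\left(Z,V \right)} = -9$ ($s{\left(Z,V \right)} = -2 - 7 = -9$)
$\left(s{\left(U{\left(-3 \right)},M{\left(-2,4 \right)} \right)} + 4144\right) \left(-2873 + 3427\right) = \left(-9 + 4144\right) \left(-2873 + 3427\right) = 4135 \cdot 554 = 2290790$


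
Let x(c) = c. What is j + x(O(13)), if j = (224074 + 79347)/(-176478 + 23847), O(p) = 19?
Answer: 2596568/152631 ≈ 17.012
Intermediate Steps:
j = -303421/152631 (j = 303421/(-152631) = 303421*(-1/152631) = -303421/152631 ≈ -1.9879)
j + x(O(13)) = -303421/152631 + 19 = 2596568/152631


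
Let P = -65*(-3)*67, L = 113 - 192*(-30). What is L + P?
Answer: 18938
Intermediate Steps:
L = 5873 (L = 113 + 5760 = 5873)
P = 13065 (P = 195*67 = 13065)
L + P = 5873 + 13065 = 18938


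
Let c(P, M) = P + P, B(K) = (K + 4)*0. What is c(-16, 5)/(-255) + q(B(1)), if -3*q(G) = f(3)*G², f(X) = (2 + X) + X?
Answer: 32/255 ≈ 0.12549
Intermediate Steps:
B(K) = 0 (B(K) = (4 + K)*0 = 0)
f(X) = 2 + 2*X
c(P, M) = 2*P
q(G) = -8*G²/3 (q(G) = -(2 + 2*3)*G²/3 = -(2 + 6)*G²/3 = -8*G²/3)
c(-16, 5)/(-255) + q(B(1)) = (2*(-16))/(-255) - 8/3*0² = -32*(-1/255) - 8/3*0 = 32/255 + 0 = 32/255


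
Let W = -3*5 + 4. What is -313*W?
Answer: 3443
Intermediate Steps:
W = -11 (W = -15 + 4 = -11)
-313*W = -313*(-11) = 3443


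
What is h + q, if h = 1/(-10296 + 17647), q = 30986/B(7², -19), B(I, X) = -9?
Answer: -227778077/66159 ≈ -3442.9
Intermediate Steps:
q = -30986/9 (q = 30986/(-9) = 30986*(-⅑) = -30986/9 ≈ -3442.9)
h = 1/7351 ≈ 0.00013604
h + q = 1/7351 - 30986/9 = -227778077/66159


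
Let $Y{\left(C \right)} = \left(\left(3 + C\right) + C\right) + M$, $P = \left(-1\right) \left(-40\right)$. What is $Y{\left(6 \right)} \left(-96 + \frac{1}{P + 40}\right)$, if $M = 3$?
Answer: $- \frac{69111}{40} \approx -1727.8$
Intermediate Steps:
$P = 40$
$Y{\left(C \right)} = 6 + 2 C$ ($Y{\left(C \right)} = \left(\left(3 + C\right) + C\right) + 3 = \left(3 + 2 C\right) + 3 = 6 + 2 C$)
$Y{\left(6 \right)} \left(-96 + \frac{1}{P + 40}\right) = \left(6 + 2 \cdot 6\right) \left(-96 + \frac{1}{40 + 40}\right) = \left(6 + 12\right) \left(-96 + \frac{1}{80}\right) = 18 \left(-96 + \frac{1}{80}\right) = 18 \left(- \frac{7679}{80}\right) = - \frac{69111}{40}$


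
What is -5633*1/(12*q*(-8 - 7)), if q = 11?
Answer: 5633/1980 ≈ 2.8449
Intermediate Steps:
-5633*1/(12*q*(-8 - 7)) = -5633*1/(132*(-8 - 7)) = -5633/(-15*12*11) = -5633/((-180*11)) = -5633/(-1980) = -5633*(-1/1980) = 5633/1980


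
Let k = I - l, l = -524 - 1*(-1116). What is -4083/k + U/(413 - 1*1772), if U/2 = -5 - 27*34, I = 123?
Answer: 6414571/637371 ≈ 10.064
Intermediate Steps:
U = -1846 (U = 2*(-5 - 27*34) = 2*(-5 - 918) = 2*(-923) = -1846)
l = 592 (l = -524 + 1116 = 592)
k = -469 (k = 123 - 1*592 = 123 - 592 = -469)
-4083/k + U/(413 - 1*1772) = -4083/(-469) - 1846/(413 - 1*1772) = -4083*(-1/469) - 1846/(413 - 1772) = 4083/469 - 1846/(-1359) = 4083/469 - 1846*(-1/1359) = 4083/469 + 1846/1359 = 6414571/637371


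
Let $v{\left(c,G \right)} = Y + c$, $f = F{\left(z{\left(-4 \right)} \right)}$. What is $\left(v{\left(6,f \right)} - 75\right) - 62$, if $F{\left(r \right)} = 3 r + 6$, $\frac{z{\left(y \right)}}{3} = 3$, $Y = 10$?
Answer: $-121$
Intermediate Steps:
$z{\left(y \right)} = 9$ ($z{\left(y \right)} = 3 \cdot 3 = 9$)
$F{\left(r \right)} = 6 + 3 r$
$f = 33$ ($f = 6 + 3 \cdot 9 = 6 + 27 = 33$)
$v{\left(c,G \right)} = 10 + c$
$\left(v{\left(6,f \right)} - 75\right) - 62 = \left(\left(10 + 6\right) - 75\right) - 62 = \left(16 - 75\right) - 62 = -59 - 62 = -121$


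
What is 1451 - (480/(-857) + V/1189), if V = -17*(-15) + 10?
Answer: 1478873438/1018973 ≈ 1451.3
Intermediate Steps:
V = 265 (V = 255 + 10 = 265)
1451 - (480/(-857) + V/1189) = 1451 - (480/(-857) + 265/1189) = 1451 - (480*(-1/857) + 265*(1/1189)) = 1451 - (-480/857 + 265/1189) = 1451 - 1*(-343615/1018973) = 1451 + 343615/1018973 = 1478873438/1018973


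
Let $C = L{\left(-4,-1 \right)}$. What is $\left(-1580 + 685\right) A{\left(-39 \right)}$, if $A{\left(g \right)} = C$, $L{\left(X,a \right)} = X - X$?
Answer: $0$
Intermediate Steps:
$L{\left(X,a \right)} = 0$
$C = 0$
$A{\left(g \right)} = 0$
$\left(-1580 + 685\right) A{\left(-39 \right)} = \left(-1580 + 685\right) 0 = \left(-895\right) 0 = 0$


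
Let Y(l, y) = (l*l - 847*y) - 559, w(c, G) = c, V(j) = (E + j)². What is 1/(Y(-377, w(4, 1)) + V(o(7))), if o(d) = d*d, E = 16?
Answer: 1/142407 ≈ 7.0221e-6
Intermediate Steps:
o(d) = d²
V(j) = (16 + j)²
Y(l, y) = -559 + l² - 847*y (Y(l, y) = (l² - 847*y) - 559 = -559 + l² - 847*y)
1/(Y(-377, w(4, 1)) + V(o(7))) = 1/((-559 + (-377)² - 847*4) + (16 + 7²)²) = 1/((-559 + 142129 - 3388) + (16 + 49)²) = 1/(138182 + 65²) = 1/(138182 + 4225) = 1/142407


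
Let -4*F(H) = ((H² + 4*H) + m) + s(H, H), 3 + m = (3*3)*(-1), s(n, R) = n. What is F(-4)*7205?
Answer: 28820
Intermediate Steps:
m = -12 (m = -3 + (3*3)*(-1) = -3 + 9*(-1) = -3 - 9 = -12)
F(H) = 3 - 5*H/4 - H²/4 (F(H) = -(((H² + 4*H) - 12) + H)/4 = -((-12 + H² + 4*H) + H)/4 = -(-12 + H² + 5*H)/4 = 3 - 5*H/4 - H²/4)
F(-4)*7205 = (3 - 5/4*(-4) - ¼*(-4)²)*7205 = (3 + 5 - ¼*16)*7205 = (3 + 5 - 4)*7205 = 4*7205 = 28820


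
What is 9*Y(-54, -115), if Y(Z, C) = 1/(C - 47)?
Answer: -1/18 ≈ -0.055556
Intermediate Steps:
Y(Z, C) = 1/(-47 + C)
9*Y(-54, -115) = 9/(-47 - 115) = 9/(-162) = 9*(-1/162) = -1/18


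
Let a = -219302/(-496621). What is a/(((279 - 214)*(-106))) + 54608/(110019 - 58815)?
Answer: 1373838125617/1288277086785 ≈ 1.0664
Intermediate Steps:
a = 219302/496621 (a = -219302*(-1/496621) = 219302/496621 ≈ 0.44159)
a/(((279 - 214)*(-106))) + 54608/(110019 - 58815) = 219302/(496621*(((279 - 214)*(-106)))) + 54608/(110019 - 58815) = 219302/(496621*((65*(-106)))) + 54608/51204 = (219302/496621)/(-6890) + 54608*(1/51204) = (219302/496621)*(-1/6890) + 13652/12801 = -109651/1710859345 + 13652/12801 = 1373838125617/1288277086785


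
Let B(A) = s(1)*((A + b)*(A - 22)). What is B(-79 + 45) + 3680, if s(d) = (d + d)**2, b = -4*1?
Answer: 12192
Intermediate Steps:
b = -4
s(d) = 4*d**2 (s(d) = (2*d)**2 = 4*d**2)
B(A) = 4*(-22 + A)*(-4 + A) (B(A) = (4*1**2)*((A - 4)*(A - 22)) = (4*1)*((-4 + A)*(-22 + A)) = 4*((-22 + A)*(-4 + A)) = 4*(-22 + A)*(-4 + A))
B(-79 + 45) + 3680 = (352 - 104*(-79 + 45) + 4*(-79 + 45)**2) + 3680 = (352 - 104*(-34) + 4*(-34)**2) + 3680 = (352 + 3536 + 4*1156) + 3680 = (352 + 3536 + 4624) + 3680 = 8512 + 3680 = 12192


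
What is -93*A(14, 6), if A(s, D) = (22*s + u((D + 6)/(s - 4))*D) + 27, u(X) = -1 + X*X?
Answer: -785013/25 ≈ -31401.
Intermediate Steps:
u(X) = -1 + X²
A(s, D) = 27 + 22*s + D*(-1 + (6 + D)²/(-4 + s)²) (A(s, D) = (22*s + (-1 + ((D + 6)/(s - 4))²)*D) + 27 = (22*s + (-1 + ((6 + D)/(-4 + s))²)*D) + 27 = (22*s + (-1 + (6 + D)²/(-4 + s)²)*D) + 27 = (22*s + D*(-1 + (6 + D)²/(-4 + s)²)) + 27 = 27 + 22*s + D*(-1 + (6 + D)²/(-4 + s)²))
-93*A(14, 6) = -93*(27 - 1*6 + 22*14 + 6*(6 + 6)²/(-4 + 14)²) = -93*(27 - 6 + 308 + 6*12²/10²) = -93*(27 - 6 + 308 + 6*(1/100)*144) = -93*(27 - 6 + 308 + 216/25) = -93*8441/25 = -785013/25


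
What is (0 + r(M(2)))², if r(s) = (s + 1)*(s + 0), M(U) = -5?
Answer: 400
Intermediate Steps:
r(s) = s*(1 + s) (r(s) = (1 + s)*s = s*(1 + s))
(0 + r(M(2)))² = (0 - 5*(1 - 5))² = (0 - 5*(-4))² = (0 + 20)² = 20² = 400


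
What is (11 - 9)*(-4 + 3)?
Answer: -2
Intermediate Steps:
(11 - 9)*(-4 + 3) = 2*(-1) = -2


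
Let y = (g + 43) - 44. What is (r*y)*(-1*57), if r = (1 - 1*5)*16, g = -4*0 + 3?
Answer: 7296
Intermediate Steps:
g = 3 (g = 0 + 3 = 3)
r = -64 (r = (1 - 5)*16 = -4*16 = -64)
y = 2 (y = (3 + 43) - 44 = 46 - 44 = 2)
(r*y)*(-1*57) = (-64*2)*(-1*57) = -128*(-57) = 7296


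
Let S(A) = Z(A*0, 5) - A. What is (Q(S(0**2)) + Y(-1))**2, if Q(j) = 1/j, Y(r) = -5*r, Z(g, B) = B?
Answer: 676/25 ≈ 27.040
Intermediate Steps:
S(A) = 5 - A
(Q(S(0**2)) + Y(-1))**2 = (1/(5 - 1*0**2) - 5*(-1))**2 = (1/(5 - 1*0) + 5)**2 = (1/(5 + 0) + 5)**2 = (1/5 + 5)**2 = (26/5)**2 = 676/25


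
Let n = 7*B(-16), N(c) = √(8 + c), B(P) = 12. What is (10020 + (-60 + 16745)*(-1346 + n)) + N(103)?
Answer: -21046450 + √111 ≈ -2.1046e+7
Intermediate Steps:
n = 84 (n = 7*12 = 84)
(10020 + (-60 + 16745)*(-1346 + n)) + N(103) = (10020 + (-60 + 16745)*(-1346 + 84)) + √(8 + 103) = (10020 + 16685*(-1262)) + √111 = (10020 - 21056470) + √111 = -21046450 + √111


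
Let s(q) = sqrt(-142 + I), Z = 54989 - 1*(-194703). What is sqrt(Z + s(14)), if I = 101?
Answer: sqrt(249692 + I*sqrt(41)) ≈ 499.69 + 0.006*I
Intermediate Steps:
Z = 249692 (Z = 54989 + 194703 = 249692)
s(q) = I*sqrt(41) (s(q) = sqrt(-142 + 101) = sqrt(-41) = I*sqrt(41))
sqrt(Z + s(14)) = sqrt(249692 + I*sqrt(41))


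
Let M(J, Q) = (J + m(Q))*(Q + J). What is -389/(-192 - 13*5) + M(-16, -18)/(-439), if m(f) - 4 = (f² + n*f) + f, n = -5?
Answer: 3526163/112823 ≈ 31.254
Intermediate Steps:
m(f) = 4 + f² - 4*f (m(f) = 4 + ((f² - 5*f) + f) = 4 + (f² - 4*f) = 4 + f² - 4*f)
M(J, Q) = (J + Q)*(4 + J + Q² - 4*Q) (M(J, Q) = (J + (4 + Q² - 4*Q))*(Q + J) = (4 + J + Q² - 4*Q)*(J + Q) = (J + Q)*(4 + J + Q² - 4*Q))
-389/(-192 - 13*5) + M(-16, -18)/(-439) = -389/(-192 - 13*5) + ((-16)² - 16*(-18) - 16*(4 + (-18)² - 4*(-18)) - 18*(4 + (-18)² - 4*(-18)))/(-439) = -389/(-192 - 65) + (256 + 288 - 16*(4 + 324 + 72) - 18*(4 + 324 + 72))*(-1/439) = -389/(-257) + (256 + 288 - 16*400 - 18*400)*(-1/439) = -389*(-1/257) + (256 + 288 - 6400 - 7200)*(-1/439) = 389/257 - 13056*(-1/439) = 389/257 + 13056/439 = 3526163/112823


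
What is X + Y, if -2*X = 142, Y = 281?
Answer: 210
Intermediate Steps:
X = -71 (X = -1/2*142 = -71)
X + Y = -71 + 281 = 210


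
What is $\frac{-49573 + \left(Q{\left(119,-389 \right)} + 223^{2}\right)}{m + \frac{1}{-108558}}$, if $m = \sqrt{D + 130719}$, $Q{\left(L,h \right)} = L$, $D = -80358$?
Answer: $\frac{29853450}{593496295210403} + \frac{3240830825100 \sqrt{50361}}{593496295210403} \approx 1.2254$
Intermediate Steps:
$m = \sqrt{50361}$ ($m = \sqrt{-80358 + 130719} = \sqrt{50361} \approx 224.41$)
$\frac{-49573 + \left(Q{\left(119,-389 \right)} + 223^{2}\right)}{m + \frac{1}{-108558}} = \frac{-49573 + \left(119 + 223^{2}\right)}{\sqrt{50361} + \frac{1}{-108558}} = \frac{-49573 + \left(119 + 49729\right)}{\sqrt{50361} - \frac{1}{108558}} = \frac{-49573 + 49848}{- \frac{1}{108558} + \sqrt{50361}} = \frac{275}{- \frac{1}{108558} + \sqrt{50361}}$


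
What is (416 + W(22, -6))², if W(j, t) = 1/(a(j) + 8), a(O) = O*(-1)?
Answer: 33907329/196 ≈ 1.7300e+5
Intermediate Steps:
a(O) = -O
W(j, t) = 1/(8 - j) (W(j, t) = 1/(-j + 8) = 1/(8 - j))
(416 + W(22, -6))² = (416 - 1/(-8 + 22))² = (416 - 1/14)² = (5823/14)² = 33907329/196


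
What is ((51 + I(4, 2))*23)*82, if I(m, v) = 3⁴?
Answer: 248952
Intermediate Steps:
I(m, v) = 81
((51 + I(4, 2))*23)*82 = ((51 + 81)*23)*82 = (132*23)*82 = 3036*82 = 248952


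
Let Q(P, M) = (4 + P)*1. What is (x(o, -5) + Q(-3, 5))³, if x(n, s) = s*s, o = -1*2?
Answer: 17576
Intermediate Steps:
o = -2
x(n, s) = s²
Q(P, M) = 4 + P
(x(o, -5) + Q(-3, 5))³ = ((-5)² + (4 - 3))³ = (25 + 1)³ = 26³ = 17576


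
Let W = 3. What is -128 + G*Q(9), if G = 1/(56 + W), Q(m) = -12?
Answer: -7564/59 ≈ -128.20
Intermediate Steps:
G = 1/59 (G = 1/(56 + 3) = 1/59 ≈ 0.016949)
-128 + G*Q(9) = -128 + (1/59)*(-12) = -128 - 12/59 = -7564/59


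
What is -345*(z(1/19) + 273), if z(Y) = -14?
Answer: -89355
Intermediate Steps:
-345*(z(1/19) + 273) = -345*(-14 + 273) = -345*259 = -89355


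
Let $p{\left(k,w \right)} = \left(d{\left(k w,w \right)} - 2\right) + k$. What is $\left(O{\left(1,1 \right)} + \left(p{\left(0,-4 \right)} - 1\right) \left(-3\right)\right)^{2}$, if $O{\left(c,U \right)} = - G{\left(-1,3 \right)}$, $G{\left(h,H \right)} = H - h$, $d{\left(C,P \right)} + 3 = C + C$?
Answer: $196$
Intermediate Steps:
$d{\left(C,P \right)} = -3 + 2 C$ ($d{\left(C,P \right)} = -3 + \left(C + C\right) = -3 + 2 C$)
$p{\left(k,w \right)} = -5 + k + 2 k w$ ($p{\left(k,w \right)} = \left(\left(-3 + 2 k w\right) - 2\right) + k = \left(-5 + 2 k w\right) + k = -5 + k + 2 k w$)
$O{\left(c,U \right)} = -4$ ($O{\left(c,U \right)} = - (3 - -1) = - (3 + 1) = \left(-1\right) 4 = -4$)
$\left(O{\left(1,1 \right)} + \left(p{\left(0,-4 \right)} - 1\right) \left(-3\right)\right)^{2} = \left(-4 + \left(\left(-5 + 0 + 2 \cdot 0 \left(-4\right)\right) - 1\right) \left(-3\right)\right)^{2} = \left(-4 + \left(\left(-5 + 0 + 0\right) - 1\right) \left(-3\right)\right)^{2} = \left(-4 + \left(-5 - 1\right) \left(-3\right)\right)^{2} = \left(-4 - -18\right)^{2} = \left(-4 + 18\right)^{2} = 14^{2} = 196$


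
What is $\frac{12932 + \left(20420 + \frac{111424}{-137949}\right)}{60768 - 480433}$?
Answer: $- \frac{4600763624}{57892367085} \approx -0.079471$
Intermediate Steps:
$\frac{12932 + \left(20420 + \frac{111424}{-137949}\right)}{60768 - 480433} = \frac{12932 + \left(20420 + 111424 \left(- \frac{1}{137949}\right)\right)}{-419665} = \left(12932 + \left(20420 - \frac{111424}{137949}\right)\right) \left(- \frac{1}{419665}\right) = \left(12932 + \frac{2816807156}{137949}\right) \left(- \frac{1}{419665}\right) = \frac{4600763624}{137949} \left(- \frac{1}{419665}\right) = - \frac{4600763624}{57892367085}$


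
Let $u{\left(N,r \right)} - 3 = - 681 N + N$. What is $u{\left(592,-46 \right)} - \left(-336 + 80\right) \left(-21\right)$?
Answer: $-407933$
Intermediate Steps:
$u{\left(N,r \right)} = 3 - 680 N$ ($u{\left(N,r \right)} = 3 + \left(- 681 N + N\right) = 3 - 680 N$)
$u{\left(592,-46 \right)} - \left(-336 + 80\right) \left(-21\right) = \left(3 - 402560\right) - \left(-336 + 80\right) \left(-21\right) = \left(3 - 402560\right) - \left(-256\right) \left(-21\right) = -402557 - 5376 = -407933$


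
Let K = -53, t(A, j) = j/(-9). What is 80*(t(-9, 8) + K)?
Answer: -38800/9 ≈ -4311.1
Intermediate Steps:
t(A, j) = -j/9 (t(A, j) = j*(-1/9) = -j/9)
80*(t(-9, 8) + K) = 80*(-1/9*8 - 53) = 80*(-8/9 - 53) = 80*(-485/9) = -38800/9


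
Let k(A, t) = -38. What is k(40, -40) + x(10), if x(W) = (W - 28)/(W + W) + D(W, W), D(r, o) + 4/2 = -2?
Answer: -429/10 ≈ -42.900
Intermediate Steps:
D(r, o) = -4 (D(r, o) = -2 - 2 = -4)
x(W) = -4 + (-28 + W)/(2*W) (x(W) = (W - 28)/(W + W) - 4 = (-28 + W)/((2*W)) - 4 = (-28 + W)*(1/(2*W)) - 4 = (-28 + W)/(2*W) - 4 = -4 + (-28 + W)/(2*W))
k(40, -40) + x(10) = -38 + (-7/2 - 14/10) = -38 + (-7/2 - 14*1/10) = -38 + (-7/2 - 7/5) = -38 - 49/10 = -429/10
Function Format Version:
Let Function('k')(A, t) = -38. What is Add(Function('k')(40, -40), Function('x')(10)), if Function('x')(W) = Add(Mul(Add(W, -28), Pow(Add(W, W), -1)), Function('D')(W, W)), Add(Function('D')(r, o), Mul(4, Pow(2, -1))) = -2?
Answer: Rational(-429, 10) ≈ -42.900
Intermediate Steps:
Function('D')(r, o) = -4 (Function('D')(r, o) = Add(-2, -2) = -4)
Function('x')(W) = Add(-4, Mul(Rational(1, 2), Pow(W, -1), Add(-28, W))) (Function('x')(W) = Add(Mul(Add(W, -28), Pow(Add(W, W), -1)), -4) = Add(Mul(Add(-28, W), Pow(Mul(2, W), -1)), -4) = Add(Mul(Add(-28, W), Mul(Rational(1, 2), Pow(W, -1))), -4) = Add(Mul(Rational(1, 2), Pow(W, -1), Add(-28, W)), -4) = Add(-4, Mul(Rational(1, 2), Pow(W, -1), Add(-28, W))))
Add(Function('k')(40, -40), Function('x')(10)) = Add(-38, Add(Rational(-7, 2), Mul(-14, Pow(10, -1)))) = Add(-38, Add(Rational(-7, 2), Mul(-14, Rational(1, 10)))) = Add(-38, Add(Rational(-7, 2), Rational(-7, 5))) = Add(-38, Rational(-49, 10)) = Rational(-429, 10)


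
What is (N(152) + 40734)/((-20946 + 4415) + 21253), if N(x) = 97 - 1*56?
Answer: 40775/4722 ≈ 8.6351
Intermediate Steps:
N(x) = 41 (N(x) = 97 - 56 = 41)
(N(152) + 40734)/((-20946 + 4415) + 21253) = (41 + 40734)/((-20946 + 4415) + 21253) = 40775/(-16531 + 21253) = 40775/4722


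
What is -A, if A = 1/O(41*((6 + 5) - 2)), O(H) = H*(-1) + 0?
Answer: 1/369 ≈ 0.0027100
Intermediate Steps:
O(H) = -H (O(H) = -H + 0 = -H)
A = -1/369 (A = 1/(-41*((6 + 5) - 2)) = 1/(-41*(11 - 2)) = 1/(-41*9) = 1/(-1*369) = 1/(-369) = -1/369 ≈ -0.0027100)
-A = -1*(-1/369) = 1/369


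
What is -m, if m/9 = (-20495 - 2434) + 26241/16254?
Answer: 124220575/602 ≈ 2.0635e+5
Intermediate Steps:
m = -124220575/602 (m = 9*((-20495 - 2434) + 26241/16254) = 9*(-22929 + 26241*(1/16254)) = 9*(-22929 + 8747/5418) = 9*(-124220575/5418) = -124220575/602 ≈ -2.0635e+5)
-m = -1*(-124220575/602) = 124220575/602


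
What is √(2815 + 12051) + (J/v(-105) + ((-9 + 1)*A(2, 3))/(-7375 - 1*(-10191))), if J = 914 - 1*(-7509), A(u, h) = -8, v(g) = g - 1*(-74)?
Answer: -370581/1364 + √14866 ≈ -149.76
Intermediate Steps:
v(g) = 74 + g (v(g) = g + 74 = 74 + g)
J = 8423 (J = 914 + 7509 = 8423)
√(2815 + 12051) + (J/v(-105) + ((-9 + 1)*A(2, 3))/(-7375 - 1*(-10191))) = √(2815 + 12051) + (8423/(74 - 105) + ((-9 + 1)*(-8))/(-7375 - 1*(-10191))) = √14866 + (8423/(-31) + (-8*(-8))/(-7375 + 10191)) = √14866 + (8423*(-1/31) + 64/2816) = √14866 + (-8423/31 + 64*(1/2816)) = √14866 + (-8423/31 + 1/44) = √14866 - 370581/1364 = -370581/1364 + √14866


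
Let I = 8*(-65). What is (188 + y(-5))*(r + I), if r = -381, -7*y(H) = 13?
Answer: -1174003/7 ≈ -1.6771e+5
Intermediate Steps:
I = -520
y(H) = -13/7 (y(H) = -⅐*13 = -13/7)
(188 + y(-5))*(r + I) = (188 - 13/7)*(-381 - 520) = (1303/7)*(-901) = -1174003/7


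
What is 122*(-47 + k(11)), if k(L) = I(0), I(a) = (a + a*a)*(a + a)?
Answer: -5734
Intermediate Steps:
I(a) = 2*a*(a + a²) (I(a) = (a + a²)*(2*a) = 2*a*(a + a²))
k(L) = 0 (k(L) = 2*0²*(1 + 0) = 2*0*1 = 0)
122*(-47 + k(11)) = 122*(-47 + 0) = 122*(-47) = -5734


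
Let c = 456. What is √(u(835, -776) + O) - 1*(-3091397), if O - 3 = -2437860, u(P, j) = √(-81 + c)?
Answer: 3091397 + √(-2437857 + 5*√15) ≈ 3.0914e+6 + 1561.4*I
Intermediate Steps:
u(P, j) = 5*√15 (u(P, j) = √(-81 + 456) = √375 = 5*√15)
O = -2437857 (O = 3 - 2437860 = -2437857)
√(u(835, -776) + O) - 1*(-3091397) = √(5*√15 - 2437857) - 1*(-3091397) = √(-2437857 + 5*√15) + 3091397 = 3091397 + √(-2437857 + 5*√15)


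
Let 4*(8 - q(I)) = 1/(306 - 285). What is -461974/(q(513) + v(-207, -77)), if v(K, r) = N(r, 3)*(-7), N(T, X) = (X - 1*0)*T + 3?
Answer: -38805816/134735 ≈ -288.02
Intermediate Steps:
N(T, X) = 3 + T*X (N(T, X) = (X + 0)*T + 3 = X*T + 3 = T*X + 3 = 3 + T*X)
v(K, r) = -21 - 21*r (v(K, r) = (3 + r*3)*(-7) = (3 + 3*r)*(-7) = -21 - 21*r)
q(I) = 671/84 (q(I) = 8 - 1/(4*(306 - 285)) = 8 - ¼/21 = 8 - ¼*1/21 = 8 - 1/84 = 671/84)
-461974/(q(513) + v(-207, -77)) = -461974/(671/84 + (-21 - 21*(-77))) = -461974/(671/84 + (-21 + 1617)) = -461974/(671/84 + 1596) = -461974/134735/84 = -461974*84/134735 = -38805816/134735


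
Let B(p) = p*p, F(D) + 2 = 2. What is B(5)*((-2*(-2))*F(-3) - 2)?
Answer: -50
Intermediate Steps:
F(D) = 0 (F(D) = -2 + 2 = 0)
B(p) = p**2
B(5)*((-2*(-2))*F(-3) - 2) = 5**2*(-2*(-2)*0 - 2) = 25*(4*0 - 2) = 25*(0 - 2) = 25*(-2) = -50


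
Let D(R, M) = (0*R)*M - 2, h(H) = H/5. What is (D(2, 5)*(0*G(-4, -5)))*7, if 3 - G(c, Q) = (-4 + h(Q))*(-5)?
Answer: 0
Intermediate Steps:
h(H) = H/5 (h(H) = H*(⅕) = H/5)
G(c, Q) = -17 + Q (G(c, Q) = 3 - (-4 + Q/5)*(-5) = 3 - (20 - Q) = 3 + (-20 + Q) = -17 + Q)
D(R, M) = -2 (D(R, M) = 0*M - 2 = 0 - 2 = -2)
(D(2, 5)*(0*G(-4, -5)))*7 = -0*(-17 - 5)*7 = -0*(-22)*7 = -2*0*7 = 0*7 = 0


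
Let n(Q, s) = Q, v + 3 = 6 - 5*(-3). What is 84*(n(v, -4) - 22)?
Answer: -336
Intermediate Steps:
v = 18 (v = -3 + (6 - 5*(-3)) = -3 + (6 + 15) = -3 + 21 = 18)
84*(n(v, -4) - 22) = 84*(18 - 22) = 84*(-4) = -336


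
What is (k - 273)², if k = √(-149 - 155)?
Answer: 74225 - 2184*I*√19 ≈ 74225.0 - 9519.8*I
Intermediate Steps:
k = 4*I*√19 (k = √(-304) = 4*I*√19 ≈ 17.436*I)
(k - 273)² = (4*I*√19 - 273)² = (-273 + 4*I*√19)²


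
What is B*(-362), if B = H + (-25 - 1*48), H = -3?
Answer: 27512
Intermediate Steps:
B = -76 (B = -3 + (-25 - 1*48) = -3 + (-25 - 48) = -3 - 73 = -76)
B*(-362) = -76*(-362) = 27512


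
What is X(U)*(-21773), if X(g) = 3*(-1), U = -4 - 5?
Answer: 65319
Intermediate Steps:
U = -9
X(g) = -3
X(U)*(-21773) = -3*(-21773) = 65319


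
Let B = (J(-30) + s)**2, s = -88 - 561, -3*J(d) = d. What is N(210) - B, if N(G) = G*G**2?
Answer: 8852679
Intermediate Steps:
J(d) = -d/3
s = -649
N(G) = G**3
B = 408321 (B = (-1/3*(-30) - 649)**2 = (10 - 649)**2 = (-639)**2 = 408321)
N(210) - B = 210**3 - 1*408321 = 9261000 - 408321 = 8852679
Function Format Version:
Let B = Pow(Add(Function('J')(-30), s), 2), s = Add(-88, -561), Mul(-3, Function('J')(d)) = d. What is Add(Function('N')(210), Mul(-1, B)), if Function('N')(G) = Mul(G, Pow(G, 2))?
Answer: 8852679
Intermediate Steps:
Function('J')(d) = Mul(Rational(-1, 3), d)
s = -649
Function('N')(G) = Pow(G, 3)
B = 408321 (B = Pow(Add(Mul(Rational(-1, 3), -30), -649), 2) = Pow(Add(10, -649), 2) = Pow(-639, 2) = 408321)
Add(Function('N')(210), Mul(-1, B)) = Add(Pow(210, 3), Mul(-1, 408321)) = Add(9261000, -408321) = 8852679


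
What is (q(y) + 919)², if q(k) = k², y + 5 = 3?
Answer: 851929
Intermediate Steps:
y = -2 (y = -5 + 3 = -2)
(q(y) + 919)² = ((-2)² + 919)² = (4 + 919)² = 923² = 851929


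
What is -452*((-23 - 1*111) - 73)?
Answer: 93564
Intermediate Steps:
-452*((-23 - 1*111) - 73) = -452*((-23 - 111) - 73) = -452*(-134 - 73) = -452*(-207) = 93564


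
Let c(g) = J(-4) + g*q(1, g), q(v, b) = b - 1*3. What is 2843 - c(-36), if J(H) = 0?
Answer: 1439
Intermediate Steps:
q(v, b) = -3 + b (q(v, b) = b - 3 = -3 + b)
c(g) = g*(-3 + g) (c(g) = 0 + g*(-3 + g) = g*(-3 + g))
2843 - c(-36) = 2843 - (-36)*(-3 - 36) = 2843 - (-36)*(-39) = 2843 - 1*1404 = 2843 - 1404 = 1439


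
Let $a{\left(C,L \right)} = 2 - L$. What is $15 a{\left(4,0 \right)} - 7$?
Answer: $23$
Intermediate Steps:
$15 a{\left(4,0 \right)} - 7 = 15 \left(2 - 0\right) - 7 = 15 \left(2 + 0\right) - 7 = 15 \cdot 2 - 7 = 30 - 7 = 23$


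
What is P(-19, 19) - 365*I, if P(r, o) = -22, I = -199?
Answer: 72613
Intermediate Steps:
P(-19, 19) - 365*I = -22 - 365*(-199) = -22 + 72635 = 72613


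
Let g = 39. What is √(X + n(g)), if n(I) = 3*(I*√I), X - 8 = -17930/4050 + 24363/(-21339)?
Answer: √(27675521210 + 1331907293925*√39)/106695 ≈ 27.076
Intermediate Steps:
X = 2334502/960255 (X = 8 + (-17930/4050 + 24363/(-21339)) = 8 + (-17930*1/4050 + 24363*(-1/21339)) = 8 + (-1793/405 - 2707/2371) = 8 - 5347538/960255 = 2334502/960255 ≈ 2.4311)
n(I) = 3*I^(3/2)
√(X + n(g)) = √(2334502/960255 + 3*39^(3/2)) = √(2334502/960255 + 3*(39*√39)) = √(2334502/960255 + 117*√39)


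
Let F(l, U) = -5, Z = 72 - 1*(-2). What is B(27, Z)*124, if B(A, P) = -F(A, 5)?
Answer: 620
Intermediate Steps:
Z = 74 (Z = 72 + 2 = 74)
B(A, P) = 5 (B(A, P) = -1*(-5) = 5)
B(27, Z)*124 = 5*124 = 620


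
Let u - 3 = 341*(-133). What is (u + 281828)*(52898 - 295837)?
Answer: -57449728842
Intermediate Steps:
u = -45350 (u = 3 + 341*(-133) = 3 - 45353 = -45350)
(u + 281828)*(52898 - 295837) = (-45350 + 281828)*(52898 - 295837) = 236478*(-242939) = -57449728842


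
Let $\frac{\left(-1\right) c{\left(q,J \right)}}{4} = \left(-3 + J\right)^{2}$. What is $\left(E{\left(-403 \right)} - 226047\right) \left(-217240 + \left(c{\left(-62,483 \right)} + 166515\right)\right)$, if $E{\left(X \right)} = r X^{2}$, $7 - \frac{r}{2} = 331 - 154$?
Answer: $53910663663775$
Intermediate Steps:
$c{\left(q,J \right)} = - 4 \left(-3 + J\right)^{2}$
$r = -340$ ($r = 14 - 2 \left(331 - 154\right) = 14 - 354 = -340$)
$E{\left(X \right)} = - 340 X^{2}$
$\left(E{\left(-403 \right)} - 226047\right) \left(-217240 + \left(c{\left(-62,483 \right)} + 166515\right)\right) = \left(- 340 \left(-403\right)^{2} - 226047\right) \left(-217240 + \left(- 4 \left(-3 + 483\right)^{2} + 166515\right)\right) = \left(\left(-340\right) 162409 - 226047\right) \left(-217240 + \left(- 4 \cdot 480^{2} + 166515\right)\right) = \left(-55219060 - 226047\right) \left(-217240 + \left(\left(-4\right) 230400 + 166515\right)\right) = - 55445107 \left(-217240 + \left(-921600 + 166515\right)\right) = - 55445107 \left(-217240 - 755085\right) = \left(-55445107\right) \left(-972325\right) = 53910663663775$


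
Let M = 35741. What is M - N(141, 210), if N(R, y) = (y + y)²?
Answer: -140659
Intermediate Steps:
N(R, y) = 4*y² (N(R, y) = (2*y)² = 4*y²)
M - N(141, 210) = 35741 - 4*210² = 35741 - 4*44100 = 35741 - 1*176400 = 35741 - 176400 = -140659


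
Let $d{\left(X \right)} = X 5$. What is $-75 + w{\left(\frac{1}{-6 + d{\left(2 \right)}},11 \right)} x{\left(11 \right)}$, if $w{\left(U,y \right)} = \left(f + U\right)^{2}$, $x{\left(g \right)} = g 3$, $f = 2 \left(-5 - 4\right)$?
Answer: $\frac{165153}{16} \approx 10322.0$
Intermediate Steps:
$d{\left(X \right)} = 5 X$
$f = -18$ ($f = 2 \left(-9\right) = -18$)
$x{\left(g \right)} = 3 g$
$w{\left(U,y \right)} = \left(-18 + U\right)^{2}$
$-75 + w{\left(\frac{1}{-6 + d{\left(2 \right)}},11 \right)} x{\left(11 \right)} = -75 + \left(-18 + \frac{1}{-6 + 5 \cdot 2}\right)^{2} \cdot 3 \cdot 11 = -75 + \left(-18 + \frac{1}{-6 + 10}\right)^{2} \cdot 33 = -75 + \left(-18 + \frac{1}{4}\right)^{2} \cdot 33 = -75 + \left(- \frac{71}{4}\right)^{2} \cdot 33 = -75 + \frac{5041}{16} \cdot 33 = -75 + \frac{166353}{16} = \frac{165153}{16}$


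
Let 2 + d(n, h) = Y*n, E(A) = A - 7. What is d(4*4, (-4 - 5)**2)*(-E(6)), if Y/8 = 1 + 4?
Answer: 638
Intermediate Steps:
Y = 40 (Y = 8*(1 + 4) = 8*5 = 40)
E(A) = -7 + A
d(n, h) = -2 + 40*n
d(4*4, (-4 - 5)**2)*(-E(6)) = (-2 + 40*(4*4))*(-(-7 + 6)) = (-2 + 40*16)*(-1*(-1)) = (-2 + 640)*1 = 638*1 = 638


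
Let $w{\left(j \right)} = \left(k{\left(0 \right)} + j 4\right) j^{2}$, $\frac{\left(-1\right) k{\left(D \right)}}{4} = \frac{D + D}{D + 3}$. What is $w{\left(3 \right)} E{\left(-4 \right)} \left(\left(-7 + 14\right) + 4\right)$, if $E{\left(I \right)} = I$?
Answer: $-4752$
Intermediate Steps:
$k{\left(D \right)} = - \frac{8 D}{3 + D}$ ($k{\left(D \right)} = - 4 \frac{D + D}{D + 3} = - 4 \frac{2 D}{3 + D} = - \frac{8 D}{3 + D}$)
$w{\left(j \right)} = 4 j^{3}$ ($w{\left(j \right)} = \left(\left(-8\right) 0 \frac{1}{3 + 0} + j 4\right) j^{2} = \left(\left(-8\right) 0 \cdot \frac{1}{3} + 4 j\right) j^{2} = \left(0 + 4 j\right) j^{2} = 4 j j^{2} = 4 j^{3}$)
$w{\left(3 \right)} E{\left(-4 \right)} \left(\left(-7 + 14\right) + 4\right) = 4 \cdot 3^{3} \left(-4\right) \left(\left(-7 + 14\right) + 4\right) = 4 \cdot 27 \left(-4\right) \left(7 + 4\right) = 108 \left(-4\right) 11 = \left(-432\right) 11 = -4752$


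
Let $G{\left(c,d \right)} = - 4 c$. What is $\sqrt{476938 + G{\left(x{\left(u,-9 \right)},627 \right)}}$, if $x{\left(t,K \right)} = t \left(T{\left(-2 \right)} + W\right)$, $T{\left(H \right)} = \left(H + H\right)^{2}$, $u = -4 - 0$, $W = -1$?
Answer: $\sqrt{477178} \approx 690.78$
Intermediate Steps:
$u = -4$ ($u = -4 + 0 = -4$)
$T{\left(H \right)} = 4 H^{2}$ ($T{\left(H \right)} = \left(2 H\right)^{2} = 4 H^{2}$)
$x{\left(t,K \right)} = 15 t$ ($x{\left(t,K \right)} = t \left(4 \left(-2\right)^{2} - 1\right) = t \left(4 \cdot 4 - 1\right) = t \left(16 - 1\right) = t 15 = 15 t$)
$\sqrt{476938 + G{\left(x{\left(u,-9 \right)},627 \right)}} = \sqrt{476938 - 4 \cdot 15 \left(-4\right)} = \sqrt{476938 - -240} = \sqrt{476938 + 240} = \sqrt{477178}$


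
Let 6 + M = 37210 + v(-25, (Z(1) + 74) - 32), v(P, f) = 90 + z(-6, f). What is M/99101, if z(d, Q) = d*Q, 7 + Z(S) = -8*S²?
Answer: 37132/99101 ≈ 0.37469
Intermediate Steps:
Z(S) = -7 - 8*S²
z(d, Q) = Q*d
v(P, f) = 90 - 6*f (v(P, f) = 90 + f*(-6) = 90 - 6*f)
M = 37132 (M = -6 + (37210 + (90 - 6*(((-7 - 8*1²) + 74) - 32))) = -6 + (37210 + (90 - 6*(((-7 - 8*1) + 74) - 32))) = -6 + (37210 + (90 - 6*(((-7 - 8) + 74) - 32))) = -6 + (37210 + (90 - 6*((-15 + 74) - 32))) = -6 + (37210 + (90 - 6*(59 - 32))) = -6 + (37210 + (90 - 6*27)) = -6 + (37210 + (90 - 162)) = -6 + (37210 - 72) = -6 + 37138 = 37132)
M/99101 = 37132/99101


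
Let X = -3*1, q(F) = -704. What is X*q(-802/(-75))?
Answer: 2112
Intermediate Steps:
X = -3
X*q(-802/(-75)) = -3*(-704) = 2112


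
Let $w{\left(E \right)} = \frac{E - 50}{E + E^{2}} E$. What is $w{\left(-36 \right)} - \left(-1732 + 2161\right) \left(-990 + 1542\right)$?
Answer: $- \frac{8288194}{35} \approx -2.3681 \cdot 10^{5}$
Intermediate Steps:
$w{\left(E \right)} = \frac{E \left(-50 + E\right)}{E + E^{2}}$ ($w{\left(E \right)} = \frac{-50 + E}{E + E^{2}} E = \frac{E \left(-50 + E\right)}{E + E^{2}}$)
$w{\left(-36 \right)} - \left(-1732 + 2161\right) \left(-990 + 1542\right) = \frac{-50 - 36}{1 - 36} - \left(-1732 + 2161\right) \left(-990 + 1542\right) = \frac{1}{-35} \left(-86\right) - 429 \cdot 552 = \left(- \frac{1}{35}\right) \left(-86\right) - 236808 = \frac{86}{35} - 236808 = - \frac{8288194}{35}$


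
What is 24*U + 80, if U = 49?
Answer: 1256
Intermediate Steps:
24*U + 80 = 24*49 + 80 = 1176 + 80 = 1256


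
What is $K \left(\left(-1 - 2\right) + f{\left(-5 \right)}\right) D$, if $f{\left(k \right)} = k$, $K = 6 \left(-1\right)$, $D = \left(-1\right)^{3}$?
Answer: $-48$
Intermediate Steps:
$D = -1$
$K = -6$
$K \left(\left(-1 - 2\right) + f{\left(-5 \right)}\right) D = - 6 \left(\left(-1 - 2\right) - 5\right) \left(-1\right) = - 6 \left(-3 - 5\right) \left(-1\right) = - 6 \left(\left(-8\right) \left(-1\right)\right) = \left(-6\right) 8 = -48$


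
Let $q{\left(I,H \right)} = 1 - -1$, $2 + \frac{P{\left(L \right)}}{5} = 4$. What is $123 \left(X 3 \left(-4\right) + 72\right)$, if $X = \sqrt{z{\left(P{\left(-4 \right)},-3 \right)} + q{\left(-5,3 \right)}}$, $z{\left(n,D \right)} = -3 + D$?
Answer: $8856 - 2952 i \approx 8856.0 - 2952.0 i$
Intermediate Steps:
$P{\left(L \right)} = 10$ ($P{\left(L \right)} = -10 + 5 \cdot 4 = -10 + 20 = 10$)
$q{\left(I,H \right)} = 2$ ($q{\left(I,H \right)} = 1 + 1 = 2$)
$X = 2 i$ ($X = \sqrt{\left(-3 - 3\right) + 2} = \sqrt{-6 + 2} = \sqrt{-4} = 2 i \approx 2.0 i$)
$123 \left(X 3 \left(-4\right) + 72\right) = 123 \left(2 i 3 \left(-4\right) + 72\right) = 123 \left(6 i \left(-4\right) + 72\right) = 123 \left(- 24 i + 72\right) = 123 \left(72 - 24 i\right) = 8856 - 2952 i$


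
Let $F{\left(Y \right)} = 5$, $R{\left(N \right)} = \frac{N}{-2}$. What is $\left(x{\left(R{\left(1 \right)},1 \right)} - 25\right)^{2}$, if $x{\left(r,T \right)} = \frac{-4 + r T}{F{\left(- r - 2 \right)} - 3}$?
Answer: $\frac{11881}{16} \approx 742.56$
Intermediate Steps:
$R{\left(N \right)} = - \frac{N}{2}$ ($R{\left(N \right)} = N \left(- \frac{1}{2}\right) = - \frac{N}{2}$)
$x{\left(r,T \right)} = -2 + \frac{T r}{2}$ ($x{\left(r,T \right)} = \frac{-4 + r T}{5 - 3} = \frac{-4 + T r}{2} = \left(-4 + T r\right) \frac{1}{2} = -2 + \frac{T r}{2}$)
$\left(x{\left(R{\left(1 \right)},1 \right)} - 25\right)^{2} = \left(\left(-2 + \frac{1}{2} \cdot 1 \left(\left(- \frac{1}{2}\right) 1\right)\right) - 25\right)^{2} = \left(\left(-2 + \frac{1}{2} \cdot 1 \left(- \frac{1}{2}\right)\right) - 25\right)^{2} = \left(\left(-2 - \frac{1}{4}\right) - 25\right)^{2} = \left(- \frac{9}{4} - 25\right)^{2} = \left(- \frac{109}{4}\right)^{2} = \frac{11881}{16}$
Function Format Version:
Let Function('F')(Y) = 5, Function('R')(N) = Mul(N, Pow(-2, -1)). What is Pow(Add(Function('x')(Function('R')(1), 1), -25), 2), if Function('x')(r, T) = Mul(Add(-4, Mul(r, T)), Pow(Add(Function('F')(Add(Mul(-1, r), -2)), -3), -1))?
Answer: Rational(11881, 16) ≈ 742.56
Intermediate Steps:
Function('R')(N) = Mul(Rational(-1, 2), N) (Function('R')(N) = Mul(N, Rational(-1, 2)) = Mul(Rational(-1, 2), N))
Function('x')(r, T) = Add(-2, Mul(Rational(1, 2), T, r)) (Function('x')(r, T) = Mul(Add(-4, Mul(r, T)), Pow(Add(5, -3), -1)) = Mul(Add(-4, Mul(T, r)), Pow(2, -1)) = Mul(Add(-4, Mul(T, r)), Rational(1, 2)) = Add(-2, Mul(Rational(1, 2), T, r)))
Pow(Add(Function('x')(Function('R')(1), 1), -25), 2) = Pow(Add(Add(-2, Mul(Rational(1, 2), 1, Mul(Rational(-1, 2), 1))), -25), 2) = Pow(Add(Add(-2, Mul(Rational(1, 2), 1, Rational(-1, 2))), -25), 2) = Pow(Add(Add(-2, Rational(-1, 4)), -25), 2) = Pow(Add(Rational(-9, 4), -25), 2) = Pow(Rational(-109, 4), 2) = Rational(11881, 16)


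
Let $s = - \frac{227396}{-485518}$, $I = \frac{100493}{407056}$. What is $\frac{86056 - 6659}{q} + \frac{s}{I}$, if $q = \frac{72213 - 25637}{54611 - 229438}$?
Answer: $- \frac{338626533506549245965}{1136248542789712} \approx -2.9802 \cdot 10^{5}$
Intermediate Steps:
$I = \frac{100493}{407056}$ ($I = 100493 \cdot \frac{1}{407056} = \frac{100493}{407056} \approx 0.24688$)
$q = - \frac{46576}{174827}$ ($q = \frac{46576}{-174827} = 46576 \left(- \frac{1}{174827}\right) = - \frac{46576}{174827} \approx -0.26641$)
$s = \frac{113698}{242759}$ ($s = \left(-227396\right) \left(- \frac{1}{485518}\right) = \frac{113698}{242759} \approx 0.46836$)
$\frac{86056 - 6659}{q} + \frac{s}{I} = \frac{86056 - 6659}{- \frac{46576}{174827}} + \frac{113698}{242759 \cdot \frac{100493}{407056}} = \left(86056 - 6659\right) \left(- \frac{174827}{46576}\right) + \frac{113698}{242759} \cdot \frac{407056}{100493} = 79397 \left(- \frac{174827}{46576}\right) + \frac{46281453088}{24395580187} = - \frac{13880739319}{46576} + \frac{46281453088}{24395580187} = - \frac{338626533506549245965}{1136248542789712}$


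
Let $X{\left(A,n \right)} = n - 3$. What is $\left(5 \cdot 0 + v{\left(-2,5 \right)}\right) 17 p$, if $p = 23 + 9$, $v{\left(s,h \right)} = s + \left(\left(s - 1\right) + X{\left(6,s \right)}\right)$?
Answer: $-5440$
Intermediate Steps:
$X{\left(A,n \right)} = -3 + n$
$v{\left(s,h \right)} = -4 + 3 s$ ($v{\left(s,h \right)} = s + \left(\left(s - 1\right) + \left(-3 + s\right)\right) = s + \left(\left(-1 + s\right) + \left(-3 + s\right)\right) = s + \left(-4 + 2 s\right) = -4 + 3 s$)
$p = 32$
$\left(5 \cdot 0 + v{\left(-2,5 \right)}\right) 17 p = \left(5 \cdot 0 + \left(-4 + 3 \left(-2\right)\right)\right) 17 \cdot 32 = \left(0 - 10\right) 17 \cdot 32 = \left(-10\right) 17 \cdot 32 = \left(-170\right) 32 = -5440$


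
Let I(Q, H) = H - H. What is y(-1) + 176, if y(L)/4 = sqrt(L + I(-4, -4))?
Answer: 176 + 4*I ≈ 176.0 + 4.0*I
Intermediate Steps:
I(Q, H) = 0
y(L) = 4*sqrt(L) (y(L) = 4*sqrt(L + 0) = 4*sqrt(L))
y(-1) + 176 = 4*sqrt(-1) + 176 = 4*I + 176 = 176 + 4*I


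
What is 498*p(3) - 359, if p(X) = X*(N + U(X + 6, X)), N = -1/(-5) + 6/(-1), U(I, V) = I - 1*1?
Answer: 14639/5 ≈ 2927.8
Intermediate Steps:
U(I, V) = -1 + I (U(I, V) = I - 1 = -1 + I)
N = -29/5 (N = -1*(-⅕) + 6*(-1) = ⅕ - 6 = -29/5 ≈ -5.8000)
p(X) = X*(-⅘ + X) (p(X) = X*(-29/5 + (-1 + (X + 6))) = X*(-29/5 + (-1 + (6 + X))) = X*(-29/5 + (5 + X)) = X*(-⅘ + X))
498*p(3) - 359 = 498*((⅕)*3*(-4 + 5*3)) - 359 = 498*((⅕)*3*(-4 + 15)) - 359 = 498*((⅕)*3*11) - 359 = 498*(33/5) - 359 = 16434/5 - 359 = 14639/5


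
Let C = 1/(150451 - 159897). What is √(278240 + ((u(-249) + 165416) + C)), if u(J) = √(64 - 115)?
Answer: √(39586056635450 + 89226916*I*√51)/9446 ≈ 666.08 + 0.0053608*I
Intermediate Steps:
C = -1/9446 (C = 1/(-9446) = -1/9446 ≈ -0.00010586)
u(J) = I*√51 (u(J) = √(-51) = I*√51)
√(278240 + ((u(-249) + 165416) + C)) = √(278240 + ((I*√51 + 165416) - 1/9446)) = √(278240 + ((165416 + I*√51) - 1/9446)) = √(278240 + (1562519535/9446 + I*√51)) = √(4190774575/9446 + I*√51)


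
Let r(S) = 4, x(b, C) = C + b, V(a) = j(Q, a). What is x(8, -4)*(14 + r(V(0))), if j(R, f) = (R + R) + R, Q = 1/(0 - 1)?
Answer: 72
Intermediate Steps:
Q = -1 (Q = 1/(-1) = -1)
j(R, f) = 3*R (j(R, f) = 2*R + R = 3*R)
V(a) = -3 (V(a) = 3*(-1) = -3)
x(8, -4)*(14 + r(V(0))) = (-4 + 8)*(14 + 4) = 4*18 = 72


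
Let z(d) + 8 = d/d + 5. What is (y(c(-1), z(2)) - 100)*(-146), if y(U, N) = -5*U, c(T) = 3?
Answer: 16790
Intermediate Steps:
z(d) = -2 (z(d) = -8 + (d/d + 5) = -8 + (1 + 5) = -8 + 6 = -2)
(y(c(-1), z(2)) - 100)*(-146) = (-5*3 - 100)*(-146) = (-15 - 100)*(-146) = -115*(-146) = 16790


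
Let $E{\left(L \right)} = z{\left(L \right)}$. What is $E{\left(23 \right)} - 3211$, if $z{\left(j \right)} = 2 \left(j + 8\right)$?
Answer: $-3149$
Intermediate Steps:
$z{\left(j \right)} = 16 + 2 j$ ($z{\left(j \right)} = 2 \left(8 + j\right) = 16 + 2 j$)
$E{\left(L \right)} = 16 + 2 L$
$E{\left(23 \right)} - 3211 = \left(16 + 2 \cdot 23\right) - 3211 = \left(16 + 46\right) - 3211 = 62 - 3211 = -3149$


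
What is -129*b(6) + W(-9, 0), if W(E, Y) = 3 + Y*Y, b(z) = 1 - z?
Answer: 648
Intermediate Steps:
W(E, Y) = 3 + Y**2
-129*b(6) + W(-9, 0) = -129*(1 - 1*6) + (3 + 0**2) = -129*(1 - 6) + (3 + 0) = -129*(-5) + 3 = 645 + 3 = 648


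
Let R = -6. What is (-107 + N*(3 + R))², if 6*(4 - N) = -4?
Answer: 14641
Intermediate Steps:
N = 14/3 (N = 4 - ⅙*(-4) = 4 + ⅔ = 14/3 ≈ 4.6667)
(-107 + N*(3 + R))² = (-107 + 14*(3 - 6)/3)² = (-107 + (14/3)*(-3))² = (-107 - 14)² = (-121)² = 14641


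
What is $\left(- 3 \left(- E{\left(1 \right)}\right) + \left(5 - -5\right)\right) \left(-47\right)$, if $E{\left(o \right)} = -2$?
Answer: $-188$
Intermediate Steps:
$\left(- 3 \left(- E{\left(1 \right)}\right) + \left(5 - -5\right)\right) \left(-47\right) = \left(- 3 \left(\left(-1\right) \left(-2\right)\right) + \left(5 - -5\right)\right) \left(-47\right) = \left(\left(-3\right) 2 + \left(5 + 5\right)\right) \left(-47\right) = \left(-6 + 10\right) \left(-47\right) = 4 \left(-47\right) = -188$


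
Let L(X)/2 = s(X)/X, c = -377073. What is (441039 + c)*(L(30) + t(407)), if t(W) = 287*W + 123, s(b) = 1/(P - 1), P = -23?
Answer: 448780328059/60 ≈ 7.4797e+9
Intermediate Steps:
s(b) = -1/24 (s(b) = 1/(-23 - 1) = 1/(-24) = -1/24)
t(W) = 123 + 287*W
L(X) = -1/(12*X) (L(X) = 2*(-1/(24*X)) = -1/(12*X))
(441039 + c)*(L(30) + t(407)) = (441039 - 377073)*(-1/12/30 + (123 + 287*407)) = 63966*(-1/12*1/30 + (123 + 116809)) = 63966*(-1/360 + 116932) = 63966*(42095519/360) = 448780328059/60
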